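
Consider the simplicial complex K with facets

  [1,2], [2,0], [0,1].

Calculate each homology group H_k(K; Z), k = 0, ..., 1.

Fix the vertex order 0 < 1 < 2 and write every simplex with vertices in increasing order. Then dim K = 1 and the simplices of K are:

  0-simplices (3): [0], [1], [2]
  1-simplices (3): [0,1], [0,2], [1,2]

giving chain groups C_0 ≅ Z^3, C_1 ≅ Z^3.

The boundary map ∂_1: C_1 → C_0 sends each edge [p,q] (with p < q) to q − p.
As a 3×3 matrix over Z this has rank 2, with invariant factors (1,1).

Computing H_k = (kernel of ∂_k) / (image of ∂_{k+1}):

  H_0: rank C_0 − rank ∂_1 = 3 − 2 = 1, and the invariant factors of ∂_1 are all 1, so H_0 ≅ Z.
  H_1: rank ker ∂_1 − rank ∂_2 = (3 − 2) − 0 = 1, and there is no ∂_2, so H_1 ≅ Z.

H_0 = Z,  H_1 = Z.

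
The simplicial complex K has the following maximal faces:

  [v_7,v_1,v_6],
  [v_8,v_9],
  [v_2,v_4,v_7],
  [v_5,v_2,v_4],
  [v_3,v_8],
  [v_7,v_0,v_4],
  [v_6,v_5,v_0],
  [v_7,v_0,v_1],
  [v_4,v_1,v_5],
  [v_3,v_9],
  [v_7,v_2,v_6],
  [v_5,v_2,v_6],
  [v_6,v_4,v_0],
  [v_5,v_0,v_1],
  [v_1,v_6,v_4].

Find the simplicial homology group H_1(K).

H_1 ≅ Z ⊕ Z/2.

Order the vertices as v_0 < v_1 < v_2 < v_3 < v_4 < v_5 < v_6 < v_7 < v_8 < v_9. Listing each simplex with vertices in this order, K has dimension 2 with simplices:

  0-simplices (10): [v_0], [v_1], [v_2], [v_3], [v_4], [v_5], [v_6], [v_7], [v_8], [v_9]
  1-simplices (21): (21 of them)
  2-simplices (12): (12 of them)

so the chain groups are C_0 ≅ Z^10, C_1 ≅ Z^21, C_2 ≅ Z^12.

∂_1: C_1 → C_0 maps an edge to its endpoints' difference, ∂[p,q] = q − p. For instance
  ∂[v_2,v_5] = [v_5] − [v_2].
As a 10×21 matrix over Z this has rank 8, with invariant factors (1,1,1,1,1,1,1,1).

Boundary ∂_2: C_2 → C_1 maps a triangle to the signed sum of its edges. For instance
  ∂[v_2,v_4,v_5] = [v_4,v_5] − [v_2,v_5] + [v_2,v_4],
  ∂[v_1,v_6,v_7] = [v_6,v_7] − [v_1,v_7] + [v_1,v_6].
This gives a 21×12 integer matrix of rank 12; reducing to Smith normal form yields diagonal entries (1,1,1,1,1,1,1,1,1,1,1,2).

Computing H_k = (kernel of ∂_k) / (image of ∂_{k+1}):

  H_1: rank ker ∂_1 − rank ∂_2 = (21 − 8) − 12 = 1, and ∂_2 has invariant factor 2 > 1, so H_1 = Z ⊕ Z/2.

(K is a triangulation of the disjoint union of the circle S^1 and the real projective plane RP^2.)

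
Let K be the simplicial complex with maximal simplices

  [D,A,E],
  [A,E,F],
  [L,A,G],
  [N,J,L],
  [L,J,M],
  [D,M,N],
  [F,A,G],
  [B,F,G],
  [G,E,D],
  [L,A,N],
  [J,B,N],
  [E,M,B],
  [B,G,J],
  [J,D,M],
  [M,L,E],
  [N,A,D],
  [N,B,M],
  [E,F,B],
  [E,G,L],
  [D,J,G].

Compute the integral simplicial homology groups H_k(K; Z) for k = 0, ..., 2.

K has 10 vertices, 30 edges, 20 triangles.
rank ∂_0 = 0, rank ∂_1 = 9 ⇒ b_0 = 10 − 0 − 9 = 1; all invariant factors of ∂_1 are 1 so no torsion. So H_0 = Z.
rank ∂_1 = 9, rank ∂_2 = 20 ⇒ b_1 = 30 − 9 − 20 = 1; ∂_2 has invariant factor(s) [2] giving torsion. So H_1 = Z × Z/2.
rank ∂_2 = 20, rank ∂_3 = 0 ⇒ b_2 = 20 − 20 − 0 = 0. So H_2 = 0.

H_0 = Z,  H_1 = Z × Z/2,  H_2 = 0.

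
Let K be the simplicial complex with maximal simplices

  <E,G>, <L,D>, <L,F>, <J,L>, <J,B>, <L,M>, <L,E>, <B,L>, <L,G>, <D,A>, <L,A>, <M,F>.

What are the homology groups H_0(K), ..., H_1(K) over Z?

Take the total order A < B < D < E < F < G < J < L < M on the vertex set. Then K (dimension 1) consists of the simplices:

  0-simplices (9): A, B, D, E, F, G, J, L, M
  1-simplices (12): AD, AL, BJ, BL, DL, EG, EL, FL, FM, GL, JL, LM

giving chain groups C_0 ≅ Z^9, C_1 ≅ Z^12.

∂_1: C_1 → C_0 sends each edge [p,q] (with p < q) to q − p. For instance
  ∂BJ = J − B.
This gives a 9×12 integer matrix of rank 8; reducing to Smith normal form yields diagonal entries (1,1,1,1,1,1,1,1).

Now H_k = ker ∂_k / im ∂_{k+1}, so:

  H_0: rank C_0 − rank ∂_1 = 9 − 8 = 1, and the invariant factors of ∂_1 are all 1, so H_0 ≅ Z.
  H_1: rank ker ∂_1 − rank ∂_2 = (12 − 8) − 0 = 4, and there is no ∂_2, so H_1 ≅ Z^4.

H_0 ≅ Z,  H_1 ≅ Z^4.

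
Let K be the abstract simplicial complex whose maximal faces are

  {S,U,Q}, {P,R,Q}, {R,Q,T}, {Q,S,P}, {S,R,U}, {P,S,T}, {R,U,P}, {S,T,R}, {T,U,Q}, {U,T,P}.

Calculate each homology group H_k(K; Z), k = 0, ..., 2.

H_0 ≅ Z,  H_1 ≅ Z/2,  H_2 = 0.

Take the total order P < Q < R < S < T < U on the vertex set. Then K (dimension 2) consists of the simplices:

  0-simplices (6): P, Q, R, S, T, U
  1-simplices (15): PQ, PR, PS, PT, PU, QR, QS, QT, QU, RS, RT, RU, ST, SU, TU
  2-simplices (10): PQR, PQS, PRU, PST, PTU, QRT, QSU, QTU, RST, RSU

giving chain groups C_0 ≅ Z^6, C_1 ≅ Z^15, C_2 ≅ Z^10.

∂_1: C_1 → C_0 sends each edge [p,q] (with p < q) to q − p. For instance
  ∂QU = U − Q.
The resulting 6×15 matrix has rank 5, and its Smith normal form has invariant factors (1,1,1,1,1).

Boundary ∂_2: C_2 → C_1 sends each 2-simplex [p,q,r] to [q,r] − [p,r] + [p,q]. For instance
  ∂QSU = SU − QU + QS,
  ∂RSU = SU − RU + RS.
The 15×10 boundary matrix has rank 10 and Smith normal form diag(1,1,1,1,1,1,1,1,1,2).

From H_k ≅ ker(∂_k) / im(∂_{k+1}) we obtain:

  H_0: rank C_0 − rank ∂_1 = 6 − 5 = 1, and the invariant factors of ∂_1 are all 1, so H_0 ≅ Z.
  H_1: rank ker ∂_1 − rank ∂_2 = (15 − 5) − 10 = 0, and ∂_2 has invariant factor 2 > 1, so H_1 ≅ Z/2.
  H_2: rank ker ∂_2 − rank ∂_3 = (10 − 10) − 0 = 0, and there is no ∂_3, so H_2 ≅ 0.

As a check, the Euler characteristic is 6 − 15 + 10 = 1, which agrees with 1 − 0 + 0 = 1.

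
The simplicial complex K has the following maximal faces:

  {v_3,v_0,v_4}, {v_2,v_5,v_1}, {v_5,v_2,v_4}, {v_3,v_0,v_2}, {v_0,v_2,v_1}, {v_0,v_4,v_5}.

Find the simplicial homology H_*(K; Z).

K has 6 vertices, 12 edges, 6 triangles.
rank ∂_0 = 0, rank ∂_1 = 5 ⇒ b_0 = 6 − 0 − 5 = 1; all invariant factors of ∂_1 are 1 so no torsion. So H_0 = Z.
rank ∂_1 = 5, rank ∂_2 = 6 ⇒ b_1 = 12 − 5 − 6 = 1; all invariant factors of ∂_2 are 1 so no torsion. So H_1 = Z.
rank ∂_2 = 6, rank ∂_3 = 0 ⇒ b_2 = 6 − 6 − 0 = 0. So H_2 = 0.

H_0 ≅ Z,  H_1 ≅ Z,  H_2 = 0.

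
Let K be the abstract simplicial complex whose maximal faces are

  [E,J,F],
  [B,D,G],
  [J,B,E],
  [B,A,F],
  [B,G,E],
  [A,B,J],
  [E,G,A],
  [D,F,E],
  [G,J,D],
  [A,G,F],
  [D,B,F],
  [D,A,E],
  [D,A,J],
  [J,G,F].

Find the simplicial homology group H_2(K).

We work with the vertex ordering A < B < D < E < F < G < J. The simplices of K, each written with vertices in increasing order, are:

  0-simplices (7): A, B, D, E, F, G, J
  1-simplices (21): AB, AD, AE, AF, AG, AJ, BD, BE, BF, BG, BJ, DE, DF, DG, DJ, EF, EG, EJ, FG, FJ, GJ
  2-simplices (14): ABF, ABJ, ADE, ADJ, AEG, AFG, BDF, BDG, BEG, BEJ, DEF, DGJ, EFJ, FGJ

so the chain groups are C_0 ≅ Z^7, C_1 ≅ Z^21, C_2 ≅ Z^14.

∂_1: C_1 → C_0 sends each edge [p,q] (with p < q) to q − p. For instance
  ∂FG = G − F.
As a 7×21 matrix over Z this has rank 6, with invariant factors (1,1,1,1,1,1).

The boundary map ∂_2: C_2 → C_1 acts by ∂[p,q,r] = [q,r] − [p,r] + [p,q]. For instance
  ∂AEG = EG − AG + AE,
  ∂FGJ = GJ − FJ + FG.
The resulting 21×14 matrix has rank 13, and its Smith normal form has invariant factors (1,1,1,1,1,1,1,1,1,1,1,1,1).

From H_k ≅ ker(∂_k) / im(∂_{k+1}) we obtain:

  H_2: rank ker ∂_2 − rank ∂_3 = (14 − 13) − 0 = 1, and there is no ∂_3, so H_2 ≅ Z.

(K is a triangulation of the torus T^2.)

H_2 = Z.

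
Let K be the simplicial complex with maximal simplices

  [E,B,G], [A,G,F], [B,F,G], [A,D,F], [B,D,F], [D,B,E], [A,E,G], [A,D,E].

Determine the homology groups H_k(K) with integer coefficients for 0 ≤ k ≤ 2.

H_0 = Z,  H_1 = 0,  H_2 = Z.

K has 6 vertices, 12 edges, 8 triangles.
rank ∂_0 = 0, rank ∂_1 = 5 ⇒ b_0 = 6 − 0 − 5 = 1; all invariant factors of ∂_1 are 1 so no torsion. So H_0 = Z.
rank ∂_1 = 5, rank ∂_2 = 7 ⇒ b_1 = 12 − 5 − 7 = 0; all invariant factors of ∂_2 are 1 so no torsion. So H_1 = 0.
rank ∂_2 = 7, rank ∂_3 = 0 ⇒ b_2 = 8 − 7 − 0 = 1. So H_2 = Z.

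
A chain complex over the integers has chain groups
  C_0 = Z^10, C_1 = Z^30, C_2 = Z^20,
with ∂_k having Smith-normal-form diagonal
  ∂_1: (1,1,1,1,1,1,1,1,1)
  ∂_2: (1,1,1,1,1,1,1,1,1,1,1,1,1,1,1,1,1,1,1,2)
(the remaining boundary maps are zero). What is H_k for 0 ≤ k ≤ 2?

H_0 = Z,  H_1 = Z ⊕ Z/2,  H_2 = 0.

H_0: b_0 = 10 − 0 − 9 = 1; torsion from ∂_1 factors > 1: none. So H_0 = Z.
H_1: b_1 = 30 − 9 − 20 = 1; torsion from ∂_2 factors > 1: [2]. So H_1 = Z ⊕ Z/2.
H_2: b_2 = 20 − 20 − 0 = 0; torsion from ∂_3 factors > 1: none. So H_2 = 0.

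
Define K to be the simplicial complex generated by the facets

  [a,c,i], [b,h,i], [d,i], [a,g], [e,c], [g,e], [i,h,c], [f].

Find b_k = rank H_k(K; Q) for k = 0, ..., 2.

b_0 = 2, b_1 = 1, b_2 = 0.

Take the total order a < b < c < d < e < f < g < h < i on the vertex set. Then K (dimension 2) consists of the simplices:

  0-simplices (9): a, b, c, d, e, f, g, h, i
  1-simplices (11): ac, ag, ai, bh, bi, ce, ch, ci, di, eg, hi
  2-simplices (3): aci, bhi, chi

giving chain groups C_0 ≅ Z^9, C_1 ≅ Z^11, C_2 ≅ Z^3.

The boundary map ∂_1: C_1 → C_0 sends each edge [p,q] (with p < q) to q − p.
The resulting 9×11 matrix has rank 7, and its Smith normal form has invariant factors (1,1,1,1,1,1,1).

∂_2: C_2 → C_1 maps a triangle to the signed sum of its edges. For instance
  ∂chi = hi − ci + ch,
  ∂aci = ci − ai + ac.
This gives a 11×3 integer matrix of rank 3; reducing to Smith normal form yields diagonal entries (1,1,1).

Computing H_k = (kernel of ∂_k) / (image of ∂_{k+1}):

  H_0: rank C_0 − rank ∂_1 = 9 − 7 = 2, and the invariant factors of ∂_1 are all 1, so H_0 = Z^2.
  H_1: rank ker ∂_1 − rank ∂_2 = (11 − 7) − 3 = 1, and the invariant factors of ∂_2 are all 1, so H_1 = Z.
  H_2: rank ker ∂_2 − rank ∂_3 = (3 − 3) − 0 = 0, and there is no ∂_3, so H_2 = 0.

Hence the Betti numbers are b_0 = 2, b_1 = 1, b_2 = 0.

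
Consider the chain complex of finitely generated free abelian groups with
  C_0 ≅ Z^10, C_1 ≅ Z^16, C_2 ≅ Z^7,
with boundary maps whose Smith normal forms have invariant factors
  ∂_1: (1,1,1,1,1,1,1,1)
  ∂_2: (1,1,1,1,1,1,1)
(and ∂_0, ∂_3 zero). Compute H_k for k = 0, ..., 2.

H_0 ≅ Z^2,  H_1 ≅ Z,  H_2 = 0.

H_0: b_0 = 10 − 0 − 8 = 2; torsion from ∂_1 factors > 1: none. So H_0 ≅ Z^2.
H_1: b_1 = 16 − 8 − 7 = 1; torsion from ∂_2 factors > 1: none. So H_1 ≅ Z.
H_2: b_2 = 7 − 7 − 0 = 0; torsion from ∂_3 factors > 1: none. So H_2 ≅ 0.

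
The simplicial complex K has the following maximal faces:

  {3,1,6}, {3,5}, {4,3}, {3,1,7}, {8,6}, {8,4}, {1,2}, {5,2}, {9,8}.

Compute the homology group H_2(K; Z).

We work with the vertex ordering 1 < 2 < 3 < 4 < 5 < 6 < 7 < 8 < 9. The simplices of K, each written with vertices in increasing order, are:

  0-simplices (9): [1], [2], [3], [4], [5], [6], [7], [8], [9]
  1-simplices (12): [1,2], [1,3], [1,6], [1,7], [2,5], [3,4], [3,5], [3,6], [3,7], [4,8], [6,8], [8,9]
  2-simplices (2): [1,3,6], [1,3,7]

so the chain groups are C_0 ≅ Z^9, C_1 ≅ Z^12, C_2 ≅ Z^2.

The boundary map ∂_1: C_1 → C_0 maps an edge to its endpoints' difference, ∂[p,q] = q − p. For instance
  ∂[1,2] = [2] − [1].
This gives a 9×12 integer matrix of rank 8; reducing to Smith normal form yields diagonal entries (1,1,1,1,1,1,1,1).

∂_2: C_2 → C_1 sends each 2-simplex [p,q,r] to [q,r] − [p,r] + [p,q]. For instance
  ∂[1,3,7] = [3,7] − [1,7] + [1,3],
  ∂[1,3,6] = [3,6] − [1,6] + [1,3].
The resulting 12×2 matrix has rank 2, and its Smith normal form has invariant factors (1,1).

Now H_k = ker ∂_k / im ∂_{k+1}, so:

  H_2: rank ker ∂_2 − rank ∂_3 = (2 − 2) − 0 = 0, and there is no ∂_3, so H_2 ≅ 0.

H_2 = 0.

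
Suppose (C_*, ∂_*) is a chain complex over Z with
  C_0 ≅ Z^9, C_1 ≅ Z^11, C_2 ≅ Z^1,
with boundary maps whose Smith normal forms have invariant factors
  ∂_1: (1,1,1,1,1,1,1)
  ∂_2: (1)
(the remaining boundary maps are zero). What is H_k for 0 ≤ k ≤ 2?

H_0: b_0 = 9 − 0 − 7 = 2; torsion from ∂_1 factors > 1: none. So H_0 ≅ Z^2.
H_1: b_1 = 11 − 7 − 1 = 3; torsion from ∂_2 factors > 1: none. So H_1 ≅ Z^3.
H_2: b_2 = 1 − 1 − 0 = 0; torsion from ∂_3 factors > 1: none. So H_2 ≅ 0.

H_0 ≅ Z^2,  H_1 ≅ Z^3,  H_2 = 0.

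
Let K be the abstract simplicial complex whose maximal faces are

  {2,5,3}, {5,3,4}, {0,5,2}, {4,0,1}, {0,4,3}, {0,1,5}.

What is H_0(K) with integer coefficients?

H_0 ≅ Z.

We work with the vertex ordering 0 < 1 < 2 < 3 < 4 < 5. The simplices of K, each written with vertices in increasing order, are:

  0-simplices (6): [0], [1], [2], [3], [4], [5]
  1-simplices (12): [0,1], [0,2], [0,3], [0,4], [0,5], [1,4], [1,5], [2,3], [2,5], [3,4], [3,5], [4,5]
  2-simplices (6): [0,1,4], [0,1,5], [0,2,5], [0,3,4], [2,3,5], [3,4,5]

giving chain groups C_0 ≅ Z^6, C_1 ≅ Z^12, C_2 ≅ Z^6.

The boundary map ∂_1: C_1 → C_0 maps an edge to its endpoints' difference, ∂[p,q] = q − p. For instance
  ∂[4,5] = [5] − [4].
The resulting 6×12 matrix has rank 5, and its Smith normal form has invariant factors (1,1,1,1,1).

Boundary ∂_2: C_2 → C_1 acts by ∂[p,q,r] = [q,r] − [p,r] + [p,q]. For instance
  ∂[0,1,4] = [1,4] − [0,4] + [0,1],
  ∂[0,2,5] = [2,5] − [0,5] + [0,2].
As a 12×6 matrix over Z this has rank 6, with invariant factors (1,1,1,1,1,1).

Reading off H_k = ker ∂_k / im ∂_{k+1}:

  H_0: rank C_0 − rank ∂_1 = 6 − 5 = 1, and the invariant factors of ∂_1 are all 1, so H_0 ≅ Z.

(K is a triangulation of the cylinder S^1 x I.)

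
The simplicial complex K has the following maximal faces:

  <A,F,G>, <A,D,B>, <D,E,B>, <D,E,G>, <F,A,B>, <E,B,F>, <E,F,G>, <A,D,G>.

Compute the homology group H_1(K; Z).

Fix the vertex order A < B < D < E < F < G and write every simplex with vertices in increasing order. Then dim K = 2 and the simplices of K are:

  0-simplices (6): A, B, D, E, F, G
  1-simplices (12): AB, AD, AF, AG, BD, BE, BF, DE, DG, EF, EG, FG
  2-simplices (8): ABD, ABF, ADG, AFG, BDE, BEF, DEG, EFG

Hence C_0 ≅ Z^6, C_1 ≅ Z^12, C_2 ≅ Z^8.

∂_1: C_1 → C_0 maps an edge to its endpoints' difference, ∂[p,q] = q − p. For instance
  ∂BD = D − B.
The resulting 6×12 matrix has rank 5, and its Smith normal form has invariant factors (1,1,1,1,1).

∂_2: C_2 → C_1 maps a triangle to the signed sum of its edges. For instance
  ∂EFG = FG − EG + EF,
  ∂BEF = EF − BF + BE.
This gives a 12×8 integer matrix of rank 7; reducing to Smith normal form yields diagonal entries (1,1,1,1,1,1,1).

From H_k ≅ ker(∂_k) / im(∂_{k+1}) we obtain:

  H_1: rank ker ∂_1 − rank ∂_2 = (12 − 5) − 7 = 0, and the invariant factors of ∂_2 are all 1, so H_1 = 0.

H_1 = 0.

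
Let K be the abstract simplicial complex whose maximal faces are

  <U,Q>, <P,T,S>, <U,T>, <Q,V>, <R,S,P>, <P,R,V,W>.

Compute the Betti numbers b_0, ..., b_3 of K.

b_0 = 1, b_1 = 1, b_2 = 0, b_3 = 0.

We work with the vertex ordering P < Q < R < S < T < U < V < W. The simplices of K, each written with vertices in increasing order, are:

  0-simplices (8): P, Q, R, S, T, U, V, W
  1-simplices (13): PR, PS, PT, PV, PW, QU, QV, RS, RV, RW, ST, TU, VW
  2-simplices (6): PRS, PRV, PRW, PST, PVW, RVW
  3-simplices (1): PRVW

Hence C_0 ≅ Z^8, C_1 ≅ Z^13, C_2 ≅ Z^6, C_3 ≅ Z^1.

∂_1: C_1 → C_0 maps an edge to its endpoints' difference, ∂[p,q] = q − p. For instance
  ∂PR = R − P.
This gives a 8×13 integer matrix of rank 7; reducing to Smith normal form yields diagonal entries (1,1,1,1,1,1,1).

∂_2: C_2 → C_1 maps a triangle to the signed sum of its edges. For instance
  ∂PRS = RS − PS + PR,
  ∂RVW = VW − RW + RV.
This gives a 13×6 integer matrix of rank 5; reducing to Smith normal form yields diagonal entries (1,1,1,1,1).

∂_3: C_3 → C_2 sends each 3-simplex σ to the alternating sum Σ_i (−1)^i (σ with its i-th vertex removed). For instance
  ∂PRVW = RVW − PVW + PRW − PRV.
This gives a 6×1 integer matrix of rank 1; reducing to Smith normal form yields diagonal entries (1).

Now H_k = ker ∂_k / im ∂_{k+1}, so:

  H_0: rank C_0 − rank ∂_1 = 8 − 7 = 1, and the invariant factors of ∂_1 are all 1, so H_0 ≅ Z.
  H_1: rank ker ∂_1 − rank ∂_2 = (13 − 7) − 5 = 1, and the invariant factors of ∂_2 are all 1, so H_1 ≅ Z.
  H_2: rank ker ∂_2 − rank ∂_3 = (6 − 5) − 1 = 0, and the invariant factors of ∂_3 are all 1, so H_2 ≅ 0.
  H_3: rank ker ∂_3 − rank ∂_4 = (1 − 1) − 0 = 0, and there is no ∂_4, so H_3 ≅ 0.

As a check, the Euler characteristic is 8 − 13 + 6 − 1 = 0, which agrees with 1 − 1 + 0 − 0 = 0.

Hence the Betti numbers are b_0 = 1, b_1 = 1, b_2 = 0, b_3 = 0.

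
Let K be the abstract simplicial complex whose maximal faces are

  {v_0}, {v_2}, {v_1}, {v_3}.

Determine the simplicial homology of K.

Fix the vertex order v_0 < v_1 < v_2 < v_3 and write every simplex with vertices in increasing order. Then dim K = 0 and the simplices of K are:

  0-simplices (4): [v_0], [v_1], [v_2], [v_3]

giving chain groups C_0 ≅ Z^4.

Computing H_k = (kernel of ∂_k) / (image of ∂_{k+1}):

  H_0: rank C_0 − rank ∂_1 = 4 − 0 = 4, and there is no ∂_1, so H_0 ≅ Z^4.

H_0 = Z^4.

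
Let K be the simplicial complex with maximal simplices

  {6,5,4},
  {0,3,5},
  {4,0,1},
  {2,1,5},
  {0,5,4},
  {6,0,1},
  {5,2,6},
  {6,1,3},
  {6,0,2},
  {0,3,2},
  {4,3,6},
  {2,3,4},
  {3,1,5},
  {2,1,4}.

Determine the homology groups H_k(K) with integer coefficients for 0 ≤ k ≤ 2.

H_0 = Z,  H_1 = Z^2,  H_2 = Z.

K has 7 vertices, 21 edges, 14 triangles.
rank ∂_0 = 0, rank ∂_1 = 6 ⇒ b_0 = 7 − 0 − 6 = 1; all invariant factors of ∂_1 are 1 so no torsion. So H_0 = Z.
rank ∂_1 = 6, rank ∂_2 = 13 ⇒ b_1 = 21 − 6 − 13 = 2; all invariant factors of ∂_2 are 1 so no torsion. So H_1 = Z^2.
rank ∂_2 = 13, rank ∂_3 = 0 ⇒ b_2 = 14 − 13 − 0 = 1. So H_2 = Z.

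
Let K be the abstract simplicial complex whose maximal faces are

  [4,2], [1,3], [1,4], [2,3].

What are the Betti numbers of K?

b_0 = 1, b_1 = 1.

We work with the vertex ordering 1 < 2 < 3 < 4. The simplices of K, each written with vertices in increasing order, are:

  0-simplices (4): [1], [2], [3], [4]
  1-simplices (4): [1,3], [1,4], [2,3], [2,4]

Hence C_0 ≅ Z^4, C_1 ≅ Z^4.

Boundary ∂_1: C_1 → C_0 sends each edge [p,q] (with p < q) to q − p.
The resulting 4×4 matrix has rank 3, and its Smith normal form has invariant factors (1,1,1).

Now H_k = ker ∂_k / im ∂_{k+1}, so:

  H_0: rank C_0 − rank ∂_1 = 4 − 3 = 1, and the invariant factors of ∂_1 are all 1, so H_0 = Z.
  H_1: rank ker ∂_1 − rank ∂_2 = (4 − 3) − 0 = 1, and there is no ∂_2, so H_1 = Z.

As a check, the Euler characteristic is 4 − 4 = 0, which agrees with 1 − 1 = 0.

Hence the Betti numbers are b_0 = 1, b_1 = 1.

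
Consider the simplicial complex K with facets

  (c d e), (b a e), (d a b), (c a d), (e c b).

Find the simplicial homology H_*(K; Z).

H_0 = Z,  H_1 = Z,  H_2 = 0.

Take the total order a < b < c < d < e on the vertex set. Then K (dimension 2) consists of the simplices:

  0-simplices (5): a, b, c, d, e
  1-simplices (10): ab, ac, ad, ae, bc, bd, be, cd, ce, de
  2-simplices (5): abd, abe, acd, bce, cde

so the chain groups are C_0 ≅ Z^5, C_1 ≅ Z^10, C_2 ≅ Z^5.

∂_1: C_1 → C_0 is given by ∂[p,q] = [q] − [p].
The resulting 5×10 matrix has rank 4, and its Smith normal form has invariant factors (1,1,1,1).

∂_2: C_2 → C_1 sends each 2-simplex [p,q,r] to [q,r] − [p,r] + [p,q]. For instance
  ∂abe = be − ae + ab,
  ∂cde = de − ce + cd.
The 10×5 boundary matrix has rank 5 and Smith normal form diag(1,1,1,1,1).

Reading off H_k = ker ∂_k / im ∂_{k+1}:

  H_0: rank C_0 − rank ∂_1 = 5 − 4 = 1, and the invariant factors of ∂_1 are all 1, so H_0 = Z.
  H_1: rank ker ∂_1 − rank ∂_2 = (10 − 4) − 5 = 1, and the invariant factors of ∂_2 are all 1, so H_1 = Z.
  H_2: rank ker ∂_2 − rank ∂_3 = (5 − 5) − 0 = 0, and there is no ∂_3, so H_2 = 0.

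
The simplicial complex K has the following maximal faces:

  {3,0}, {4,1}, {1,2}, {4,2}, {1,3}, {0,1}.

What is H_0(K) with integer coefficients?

H_0 ≅ Z.

K has 5 vertices, 6 edges.
rank ∂_0 = 0, rank ∂_1 = 4 ⇒ b_0 = 5 − 0 − 4 = 1; all invariant factors of ∂_1 are 1 so no torsion. So H_0 = Z.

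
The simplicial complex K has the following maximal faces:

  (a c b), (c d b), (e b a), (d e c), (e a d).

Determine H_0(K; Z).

H_0 ≅ Z.

K has 5 vertices, 10 edges, 5 triangles.
rank ∂_0 = 0, rank ∂_1 = 4 ⇒ b_0 = 5 − 0 − 4 = 1; all invariant factors of ∂_1 are 1 so no torsion. So H_0 = Z.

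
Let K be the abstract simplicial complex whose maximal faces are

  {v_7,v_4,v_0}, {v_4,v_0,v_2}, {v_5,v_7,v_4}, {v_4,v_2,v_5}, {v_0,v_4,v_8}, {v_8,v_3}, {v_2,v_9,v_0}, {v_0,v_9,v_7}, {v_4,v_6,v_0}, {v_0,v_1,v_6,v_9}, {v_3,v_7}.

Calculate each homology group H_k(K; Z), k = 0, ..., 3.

H_0 = Z,  H_1 = Z,  H_2 = 0,  H_3 = 0.

Order the vertices as v_0 < v_1 < v_2 < v_3 < v_4 < v_5 < v_6 < v_7 < v_8 < v_9. Listing each simplex with vertices in this order, K has dimension 3 with simplices:

  0-simplices (10): [v_0], [v_1], [v_2], [v_3], [v_4], [v_5], [v_6], [v_7], [v_8], [v_9]
  1-simplices (21): (21 of them)
  2-simplices (12): (12 of them)
  3-simplices (1): [v_0,v_1,v_6,v_9]

so the chain groups are C_0 ≅ Z^10, C_1 ≅ Z^21, C_2 ≅ Z^12, C_3 ≅ Z^1.

∂_1: C_1 → C_0 is given by ∂[p,q] = [q] − [p]. For instance
  ∂[v_4,v_7] = [v_7] − [v_4].
The 10×21 boundary matrix has rank 9 and Smith normal form diag(1,1,1,1,1,1,1,1,1).

The boundary map ∂_2: C_2 → C_1 acts by ∂[p,q,r] = [q,r] − [p,r] + [p,q]. For instance
  ∂[v_4,v_5,v_7] = [v_5,v_7] − [v_4,v_7] + [v_4,v_5],
  ∂[v_0,v_4,v_6] = [v_4,v_6] − [v_0,v_6] + [v_0,v_4].
As a 21×12 matrix over Z this has rank 11, with invariant factors (1,1,1,1,1,1,1,1,1,1,1).

∂_3: C_3 → C_2 sends each 3-simplex σ to the alternating sum Σ_i (−1)^i (σ with its i-th vertex removed). For instance
  ∂[v_0,v_1,v_6,v_9] = [v_1,v_6,v_9] − [v_0,v_6,v_9] + [v_0,v_1,v_9] − [v_0,v_1,v_6].
The resulting 12×1 matrix has rank 1, and its Smith normal form has invariant factors (1).

Now H_k = ker ∂_k / im ∂_{k+1}, so:

  H_0: rank C_0 − rank ∂_1 = 10 − 9 = 1, and the invariant factors of ∂_1 are all 1, so H_0 ≅ Z.
  H_1: rank ker ∂_1 − rank ∂_2 = (21 − 9) − 11 = 1, and the invariant factors of ∂_2 are all 1, so H_1 ≅ Z.
  H_2: rank ker ∂_2 − rank ∂_3 = (12 − 11) − 1 = 0, and the invariant factors of ∂_3 are all 1, so H_2 ≅ 0.
  H_3: rank ker ∂_3 − rank ∂_4 = (1 − 1) − 0 = 0, and there is no ∂_4, so H_3 ≅ 0.

As a check, the Euler characteristic is 10 − 21 + 12 − 1 = 0, which agrees with 1 − 1 + 0 − 0 = 0.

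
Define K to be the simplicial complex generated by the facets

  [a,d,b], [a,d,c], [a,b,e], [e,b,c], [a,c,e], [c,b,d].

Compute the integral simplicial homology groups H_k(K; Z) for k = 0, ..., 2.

H_0 = Z,  H_1 = 0,  H_2 = Z.

K has 5 vertices, 9 edges, 6 triangles.
rank ∂_0 = 0, rank ∂_1 = 4 ⇒ b_0 = 5 − 0 − 4 = 1; all invariant factors of ∂_1 are 1 so no torsion. So H_0 = Z.
rank ∂_1 = 4, rank ∂_2 = 5 ⇒ b_1 = 9 − 4 − 5 = 0; all invariant factors of ∂_2 are 1 so no torsion. So H_1 = 0.
rank ∂_2 = 5, rank ∂_3 = 0 ⇒ b_2 = 6 − 5 − 0 = 1. So H_2 = Z.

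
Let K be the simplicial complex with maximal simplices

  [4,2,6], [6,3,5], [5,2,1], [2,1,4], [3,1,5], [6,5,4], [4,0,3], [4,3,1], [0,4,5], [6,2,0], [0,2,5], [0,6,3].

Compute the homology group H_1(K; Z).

We work with the vertex ordering 0 < 1 < 2 < 3 < 4 < 5 < 6. The simplices of K, each written with vertices in increasing order, are:

  0-simplices (7): [0], [1], [2], [3], [4], [5], [6]
  1-simplices (18): [0,2], [0,3], [0,4], [0,5], [0,6], [1,2], [1,3], [1,4], [1,5], [2,4], [2,5], [2,6], [3,4], [3,5], [3,6], [4,5], [4,6], [5,6]
  2-simplices (12): [0,2,5], [0,2,6], [0,3,4], [0,3,6], [0,4,5], [1,2,4], [1,2,5], [1,3,4], [1,3,5], [2,4,6], [3,5,6], [4,5,6]

so the chain groups are C_0 ≅ Z^7, C_1 ≅ Z^18, C_2 ≅ Z^12.

∂_1: C_1 → C_0 maps an edge to its endpoints' difference, ∂[p,q] = q − p. For instance
  ∂[5,6] = [6] − [5].
The resulting 7×18 matrix has rank 6, and its Smith normal form has invariant factors (1,1,1,1,1,1).

Boundary ∂_2: C_2 → C_1 acts by ∂[p,q,r] = [q,r] − [p,r] + [p,q]. For instance
  ∂[0,2,5] = [2,5] − [0,5] + [0,2],
  ∂[1,2,4] = [2,4] − [1,4] + [1,2].
As a 18×12 matrix over Z this has rank 12, with invariant factors (1,1,1,1,1,1,1,1,1,1,1,2).

Reading off H_k = ker ∂_k / im ∂_{k+1}:

  H_1: rank ker ∂_1 − rank ∂_2 = (18 − 6) − 12 = 0, and ∂_2 has invariant factor 2 > 1, so H_1 = Z/2Z.

(K is a triangulation of the real projective plane RP^2.)

H_1 ≅ Z/2Z.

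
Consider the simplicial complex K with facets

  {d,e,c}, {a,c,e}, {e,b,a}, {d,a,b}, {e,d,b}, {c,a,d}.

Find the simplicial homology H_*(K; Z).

We work with the vertex ordering a < b < c < d < e. The simplices of K, each written with vertices in increasing order, are:

  0-simplices (5): a, b, c, d, e
  1-simplices (9): ab, ac, ad, ae, bd, be, cd, ce, de
  2-simplices (6): abd, abe, acd, ace, bde, cde

Hence C_0 ≅ Z^5, C_1 ≅ Z^9, C_2 ≅ Z^6.

The boundary map ∂_1: C_1 → C_0 maps an edge to its endpoints' difference, ∂[p,q] = q − p. For instance
  ∂be = e − b.
As a 5×9 matrix over Z this has rank 4, with invariant factors (1,1,1,1).

Boundary ∂_2: C_2 → C_1 sends each 2-simplex [p,q,r] to [q,r] − [p,r] + [p,q]. For instance
  ∂abd = bd − ad + ab,
  ∂cde = de − ce + cd.
This gives a 9×6 integer matrix of rank 5; reducing to Smith normal form yields diagonal entries (1,1,1,1,1).

Reading off H_k = ker ∂_k / im ∂_{k+1}:

  H_0: rank C_0 − rank ∂_1 = 5 − 4 = 1, and the invariant factors of ∂_1 are all 1, so H_0 = Z.
  H_1: rank ker ∂_1 − rank ∂_2 = (9 − 4) − 5 = 0, and the invariant factors of ∂_2 are all 1, so H_1 = 0.
  H_2: rank ker ∂_2 − rank ∂_3 = (6 − 5) − 0 = 1, and there is no ∂_3, so H_2 = Z.

H_0 = Z,  H_1 = 0,  H_2 = Z.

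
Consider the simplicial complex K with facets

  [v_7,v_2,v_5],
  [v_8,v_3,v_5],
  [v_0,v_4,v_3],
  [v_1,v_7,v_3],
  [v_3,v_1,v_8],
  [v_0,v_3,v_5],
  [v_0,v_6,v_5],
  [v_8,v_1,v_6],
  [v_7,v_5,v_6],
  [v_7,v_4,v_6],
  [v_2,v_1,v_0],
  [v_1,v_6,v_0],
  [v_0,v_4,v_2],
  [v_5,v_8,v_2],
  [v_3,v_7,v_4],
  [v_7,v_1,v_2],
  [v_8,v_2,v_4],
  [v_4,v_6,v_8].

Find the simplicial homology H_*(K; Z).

H_0 ≅ Z,  H_1 ≅ Z^2,  H_2 ≅ Z.

Order the vertices as v_0 < v_1 < v_2 < v_3 < v_4 < v_5 < v_6 < v_7 < v_8. Listing each simplex with vertices in this order, K has dimension 2 with simplices:

  0-simplices (9): [v_0], [v_1], [v_2], [v_3], [v_4], [v_5], [v_6], [v_7], [v_8]
  1-simplices (27): (27 of them)
  2-simplices (18): (18 of them)

giving chain groups C_0 ≅ Z^9, C_1 ≅ Z^27, C_2 ≅ Z^18.

The boundary map ∂_1: C_1 → C_0 sends each edge [p,q] (with p < q) to q − p.
As a 9×27 matrix over Z this has rank 8, with invariant factors (1,1,1,1,1,1,1,1).

∂_2: C_2 → C_1 acts by ∂[p,q,r] = [q,r] − [p,r] + [p,q]. For instance
  ∂[v_0,v_1,v_2] = [v_1,v_2] − [v_0,v_2] + [v_0,v_1],
  ∂[v_4,v_6,v_8] = [v_6,v_8] − [v_4,v_8] + [v_4,v_6].
The resulting 27×18 matrix has rank 17, and its Smith normal form has invariant factors (1,1,1,1,1,1,1,1,1,1,1,1,1,1,1,1,1).

From H_k ≅ ker(∂_k) / im(∂_{k+1}) we obtain:

  H_0: rank C_0 − rank ∂_1 = 9 − 8 = 1, and the invariant factors of ∂_1 are all 1, so H_0 = Z.
  H_1: rank ker ∂_1 − rank ∂_2 = (27 − 8) − 17 = 2, and the invariant factors of ∂_2 are all 1, so H_1 = Z^2.
  H_2: rank ker ∂_2 − rank ∂_3 = (18 − 17) − 0 = 1, and there is no ∂_3, so H_2 = Z.

(K is a triangulation of the torus T^2.)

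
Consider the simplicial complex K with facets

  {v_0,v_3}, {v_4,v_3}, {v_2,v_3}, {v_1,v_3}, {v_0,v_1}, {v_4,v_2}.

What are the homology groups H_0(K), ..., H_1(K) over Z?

Fix the vertex order v_0 < v_1 < v_2 < v_3 < v_4 and write every simplex with vertices in increasing order. Then dim K = 1 and the simplices of K are:

  0-simplices (5): [v_0], [v_1], [v_2], [v_3], [v_4]
  1-simplices (6): [v_0,v_1], [v_0,v_3], [v_1,v_3], [v_2,v_3], [v_2,v_4], [v_3,v_4]

Hence C_0 ≅ Z^5, C_1 ≅ Z^6.

∂_1: C_1 → C_0 sends each edge [p,q] (with p < q) to q − p.
The resulting 5×6 matrix has rank 4, and its Smith normal form has invariant factors (1,1,1,1).

From H_k ≅ ker(∂_k) / im(∂_{k+1}) we obtain:

  H_0: rank C_0 − rank ∂_1 = 5 − 4 = 1, and the invariant factors of ∂_1 are all 1, so H_0 = Z.
  H_1: rank ker ∂_1 − rank ∂_2 = (6 − 4) − 0 = 2, and there is no ∂_2, so H_1 = Z^2.

H_0 ≅ Z,  H_1 ≅ Z^2.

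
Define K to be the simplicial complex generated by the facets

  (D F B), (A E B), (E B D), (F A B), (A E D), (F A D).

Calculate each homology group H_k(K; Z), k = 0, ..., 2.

Take the total order A < B < D < E < F on the vertex set. Then K (dimension 2) consists of the simplices:

  0-simplices (5): A, B, D, E, F
  1-simplices (9): AB, AD, AE, AF, BD, BE, BF, DE, DF
  2-simplices (6): ABE, ABF, ADE, ADF, BDE, BDF

so the chain groups are C_0 ≅ Z^5, C_1 ≅ Z^9, C_2 ≅ Z^6.

The boundary map ∂_1: C_1 → C_0 maps an edge to its endpoints' difference, ∂[p,q] = q − p. For instance
  ∂AB = B − A.
The 5×9 boundary matrix has rank 4 and Smith normal form diag(1,1,1,1).

Boundary ∂_2: C_2 → C_1 acts by ∂[p,q,r] = [q,r] − [p,r] + [p,q]. For instance
  ∂ADE = DE − AE + AD,
  ∂ADF = DF − AF + AD.
The resulting 9×6 matrix has rank 5, and its Smith normal form has invariant factors (1,1,1,1,1).

Computing H_k = (kernel of ∂_k) / (image of ∂_{k+1}):

  H_0: rank C_0 − rank ∂_1 = 5 − 4 = 1, and the invariant factors of ∂_1 are all 1, so H_0 = Z.
  H_1: rank ker ∂_1 − rank ∂_2 = (9 − 4) − 5 = 0, and the invariant factors of ∂_2 are all 1, so H_1 = 0.
  H_2: rank ker ∂_2 − rank ∂_3 = (6 − 5) − 0 = 1, and there is no ∂_3, so H_2 = Z.

As a check, the Euler characteristic is 5 − 9 + 6 = 2, which agrees with 1 − 0 + 1 = 2.

H_0 ≅ Z,  H_1 = 0,  H_2 ≅ Z.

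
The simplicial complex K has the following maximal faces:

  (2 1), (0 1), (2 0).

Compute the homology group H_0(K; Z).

H_0 ≅ Z.

We work with the vertex ordering 0 < 1 < 2. The simplices of K, each written with vertices in increasing order, are:

  0-simplices (3): [0], [1], [2]
  1-simplices (3): [0,1], [0,2], [1,2]

Hence C_0 ≅ Z^3, C_1 ≅ Z^3.

The boundary map ∂_1: C_1 → C_0 maps an edge to its endpoints' difference, ∂[p,q] = q − p. For instance
  ∂[1,2] = [2] − [1].
The resulting 3×3 matrix has rank 2, and its Smith normal form has invariant factors (1,1).

From H_k ≅ ker(∂_k) / im(∂_{k+1}) we obtain:

  H_0: rank C_0 − rank ∂_1 = 3 − 2 = 1, and the invariant factors of ∂_1 are all 1, so H_0 = Z.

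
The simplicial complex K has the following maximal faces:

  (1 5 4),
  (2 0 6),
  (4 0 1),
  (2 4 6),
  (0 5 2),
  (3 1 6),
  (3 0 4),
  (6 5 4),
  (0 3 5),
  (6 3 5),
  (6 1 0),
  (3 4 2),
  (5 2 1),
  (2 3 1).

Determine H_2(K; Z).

H_2 = Z.

Take the total order 0 < 1 < 2 < 3 < 4 < 5 < 6 on the vertex set. Then K (dimension 2) consists of the simplices:

  0-simplices (7): [0], [1], [2], [3], [4], [5], [6]
  1-simplices (21): [0,1], [0,2], [0,3], [0,4], [0,5], [0,6], [1,2], [1,3], [1,4], [1,5], [1,6], [2,3], [2,4], [2,5], [2,6], [3,4], [3,5], [3,6], [4,5], [4,6], [5,6]
  2-simplices (14): [0,1,4], [0,1,6], [0,2,5], [0,2,6], [0,3,4], [0,3,5], [1,2,3], [1,2,5], [1,3,6], [1,4,5], [2,3,4], [2,4,6], [3,5,6], [4,5,6]

Hence C_0 ≅ Z^7, C_1 ≅ Z^21, C_2 ≅ Z^14.

Boundary ∂_1: C_1 → C_0 maps an edge to its endpoints' difference, ∂[p,q] = q − p.
The 7×21 boundary matrix has rank 6 and Smith normal form diag(1,1,1,1,1,1).

∂_2: C_2 → C_1 sends each 2-simplex [p,q,r] to [q,r] − [p,r] + [p,q]. For instance
  ∂[0,1,4] = [1,4] − [0,4] + [0,1],
  ∂[1,2,3] = [2,3] − [1,3] + [1,2].
The resulting 21×14 matrix has rank 13, and its Smith normal form has invariant factors (1,1,1,1,1,1,1,1,1,1,1,1,1).

Now H_k = ker ∂_k / im ∂_{k+1}, so:

  H_2: rank ker ∂_2 − rank ∂_3 = (14 − 13) − 0 = 1, and there is no ∂_3, so H_2 = Z.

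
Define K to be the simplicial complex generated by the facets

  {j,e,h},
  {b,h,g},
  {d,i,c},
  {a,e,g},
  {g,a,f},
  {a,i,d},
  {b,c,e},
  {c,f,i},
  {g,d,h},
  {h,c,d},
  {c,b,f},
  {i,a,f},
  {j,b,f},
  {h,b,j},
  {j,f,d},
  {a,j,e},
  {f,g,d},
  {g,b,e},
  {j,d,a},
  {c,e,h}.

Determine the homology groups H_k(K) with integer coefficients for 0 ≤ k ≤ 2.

H_0 = Z,  H_1 = Z ⊕ Z/2,  H_2 = 0.

We work with the vertex ordering a < b < c < d < e < f < g < h < i < j. The simplices of K, each written with vertices in increasing order, are:

  0-simplices (10): a, b, c, d, e, f, g, h, i, j
  1-simplices (30): ad, ae, af, ag, ai, aj, bc, be, bf, bg, bh, bj, cd, ce, cf, ch, ci, df, dg, dh, di, dj, eg, eh, ej, fg, fi, fj, gh, hj
  2-simplices (20): adi, adj, aeg, aej, afg, afi, bce, bcf, beg, bfj, bgh, bhj, cdh, cdi, ceh, cfi, dfg, dfj, dgh, ehj

so the chain groups are C_0 ≅ Z^10, C_1 ≅ Z^30, C_2 ≅ Z^20.

Boundary ∂_1: C_1 → C_0 maps an edge to its endpoints' difference, ∂[p,q] = q − p. For instance
  ∂bg = g − b.
As a 10×30 matrix over Z this has rank 9, with invariant factors (1,1,1,1,1,1,1,1,1).

The boundary map ∂_2: C_2 → C_1 sends each 2-simplex [p,q,r] to [q,r] − [p,r] + [p,q]. For instance
  ∂cfi = fi − ci + cf,
  ∂ehj = hj − ej + eh.
This gives a 30×20 integer matrix of rank 20; reducing to Smith normal form yields diagonal entries (1,1,1,1,1,1,1,1,1,1,1,1,1,1,1,1,1,1,1,2).

Computing H_k = (kernel of ∂_k) / (image of ∂_{k+1}):

  H_0: rank C_0 − rank ∂_1 = 10 − 9 = 1, and the invariant factors of ∂_1 are all 1, so H_0 ≅ Z.
  H_1: rank ker ∂_1 − rank ∂_2 = (30 − 9) − 20 = 1, and ∂_2 has invariant factor 2 > 1, so H_1 ≅ Z ⊕ Z/2.
  H_2: rank ker ∂_2 − rank ∂_3 = (20 − 20) − 0 = 0, and there is no ∂_3, so H_2 ≅ 0.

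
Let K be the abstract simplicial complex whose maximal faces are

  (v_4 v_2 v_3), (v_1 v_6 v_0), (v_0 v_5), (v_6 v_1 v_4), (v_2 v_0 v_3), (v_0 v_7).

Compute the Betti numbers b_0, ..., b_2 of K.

b_0 = 1, b_1 = 1, b_2 = 0.

Fix the vertex order v_0 < v_1 < v_2 < v_3 < v_4 < v_5 < v_6 < v_7 and write every simplex with vertices in increasing order. Then dim K = 2 and the simplices of K are:

  0-simplices (8): [v_0], [v_1], [v_2], [v_3], [v_4], [v_5], [v_6], [v_7]
  1-simplices (12): [v_0,v_1], [v_0,v_2], [v_0,v_3], [v_0,v_5], [v_0,v_6], [v_0,v_7], [v_1,v_4], [v_1,v_6], [v_2,v_3], [v_2,v_4], [v_3,v_4], [v_4,v_6]
  2-simplices (4): [v_0,v_1,v_6], [v_0,v_2,v_3], [v_1,v_4,v_6], [v_2,v_3,v_4]

so the chain groups are C_0 ≅ Z^8, C_1 ≅ Z^12, C_2 ≅ Z^4.

Boundary ∂_1: C_1 → C_0 maps an edge to its endpoints' difference, ∂[p,q] = q − p. For instance
  ∂[v_0,v_3] = [v_3] − [v_0].
The 8×12 boundary matrix has rank 7 and Smith normal form diag(1,1,1,1,1,1,1).

The boundary map ∂_2: C_2 → C_1 maps a triangle to the signed sum of its edges. For instance
  ∂[v_0,v_1,v_6] = [v_1,v_6] − [v_0,v_6] + [v_0,v_1],
  ∂[v_1,v_4,v_6] = [v_4,v_6] − [v_1,v_6] + [v_1,v_4].
The resulting 12×4 matrix has rank 4, and its Smith normal form has invariant factors (1,1,1,1).

From H_k ≅ ker(∂_k) / im(∂_{k+1}) we obtain:

  H_0: rank C_0 − rank ∂_1 = 8 − 7 = 1, and the invariant factors of ∂_1 are all 1, so H_0 ≅ Z.
  H_1: rank ker ∂_1 − rank ∂_2 = (12 − 7) − 4 = 1, and the invariant factors of ∂_2 are all 1, so H_1 ≅ Z.
  H_2: rank ker ∂_2 − rank ∂_3 = (4 − 4) − 0 = 0, and there is no ∂_3, so H_2 ≅ 0.

Hence the Betti numbers are b_0 = 1, b_1 = 1, b_2 = 0.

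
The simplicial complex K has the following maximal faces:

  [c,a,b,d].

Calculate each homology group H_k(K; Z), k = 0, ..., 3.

H_0 ≅ Z,  H_1 = 0,  H_2 = 0,  H_3 = 0.

Fix the vertex order a < b < c < d and write every simplex with vertices in increasing order. Then dim K = 3 and the simplices of K are:

  0-simplices (4): a, b, c, d
  1-simplices (6): ab, ac, ad, bc, bd, cd
  2-simplices (4): abc, abd, acd, bcd
  3-simplices (1): abcd

Hence C_0 ≅ Z^4, C_1 ≅ Z^6, C_2 ≅ Z^4, C_3 ≅ Z^1.

∂_1: C_1 → C_0 sends each edge [p,q] (with p < q) to q − p.
The resulting 4×6 matrix has rank 3, and its Smith normal form has invariant factors (1,1,1).

Boundary ∂_2: C_2 → C_1 maps a triangle to the signed sum of its edges. For instance
  ∂abd = bd − ad + ab,
  ∂abc = bc − ac + ab.
The 6×4 boundary matrix has rank 3 and Smith normal form diag(1,1,1).

Boundary ∂_3: C_3 → C_2 sends each 3-simplex σ to the alternating sum Σ_i (−1)^i (σ with its i-th vertex removed). For instance
  ∂abcd = bcd − acd + abd − abc.
The resulting 4×1 matrix has rank 1, and its Smith normal form has invariant factors (1).

Now H_k = ker ∂_k / im ∂_{k+1}, so:

  H_0: rank C_0 − rank ∂_1 = 4 − 3 = 1, and the invariant factors of ∂_1 are all 1, so H_0 ≅ Z.
  H_1: rank ker ∂_1 − rank ∂_2 = (6 − 3) − 3 = 0, and the invariant factors of ∂_2 are all 1, so H_1 ≅ 0.
  H_2: rank ker ∂_2 − rank ∂_3 = (4 − 3) − 1 = 0, and the invariant factors of ∂_3 are all 1, so H_2 ≅ 0.
  H_3: rank ker ∂_3 − rank ∂_4 = (1 − 1) − 0 = 0, and there is no ∂_4, so H_3 ≅ 0.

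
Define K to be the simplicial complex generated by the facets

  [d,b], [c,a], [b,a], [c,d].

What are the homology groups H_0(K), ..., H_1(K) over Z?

H_0 = Z,  H_1 = Z.

We work with the vertex ordering a < b < c < d. The simplices of K, each written with vertices in increasing order, are:

  0-simplices (4): a, b, c, d
  1-simplices (4): ab, ac, bd, cd

giving chain groups C_0 ≅ Z^4, C_1 ≅ Z^4.

∂_1: C_1 → C_0 maps an edge to its endpoints' difference, ∂[p,q] = q − p.
The resulting 4×4 matrix has rank 3, and its Smith normal form has invariant factors (1,1,1).

Now H_k = ker ∂_k / im ∂_{k+1}, so:

  H_0: rank C_0 − rank ∂_1 = 4 − 3 = 1, and the invariant factors of ∂_1 are all 1, so H_0 ≅ Z.
  H_1: rank ker ∂_1 − rank ∂_2 = (4 − 3) − 0 = 1, and there is no ∂_2, so H_1 ≅ Z.

(K is a triangulation of the circle S^1.)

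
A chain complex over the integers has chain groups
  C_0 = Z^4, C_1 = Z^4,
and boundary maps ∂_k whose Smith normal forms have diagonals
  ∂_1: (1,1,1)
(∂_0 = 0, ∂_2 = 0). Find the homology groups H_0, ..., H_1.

H_0: b_0 = 4 − 0 − 3 = 1; torsion from ∂_1 factors > 1: none. So H_0 ≅ Z.
H_1: b_1 = 4 − 3 − 0 = 1; torsion from ∂_2 factors > 1: none. So H_1 ≅ Z.

H_0 ≅ Z,  H_1 ≅ Z.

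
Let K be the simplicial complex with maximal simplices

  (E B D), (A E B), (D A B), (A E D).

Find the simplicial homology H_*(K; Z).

Order the vertices as A < B < D < E. Listing each simplex with vertices in this order, K has dimension 2 with simplices:

  0-simplices (4): A, B, D, E
  1-simplices (6): AB, AD, AE, BD, BE, DE
  2-simplices (4): ABD, ABE, ADE, BDE

giving chain groups C_0 ≅ Z^4, C_1 ≅ Z^6, C_2 ≅ Z^4.

The boundary map ∂_1: C_1 → C_0 maps an edge to its endpoints' difference, ∂[p,q] = q − p. For instance
  ∂BD = D − B.
This gives a 4×6 integer matrix of rank 3; reducing to Smith normal form yields diagonal entries (1,1,1).

The boundary map ∂_2: C_2 → C_1 sends each 2-simplex [p,q,r] to [q,r] − [p,r] + [p,q]. For instance
  ∂ABD = BD − AD + AB,
  ∂BDE = DE − BE + BD.
This gives a 6×4 integer matrix of rank 3; reducing to Smith normal form yields diagonal entries (1,1,1).

Now H_k = ker ∂_k / im ∂_{k+1}, so:

  H_0: rank C_0 − rank ∂_1 = 4 − 3 = 1, and the invariant factors of ∂_1 are all 1, so H_0 ≅ Z.
  H_1: rank ker ∂_1 − rank ∂_2 = (6 − 3) − 3 = 0, and the invariant factors of ∂_2 are all 1, so H_1 ≅ 0.
  H_2: rank ker ∂_2 − rank ∂_3 = (4 − 3) − 0 = 1, and there is no ∂_3, so H_2 ≅ Z.

H_0 ≅ Z,  H_1 = 0,  H_2 ≅ Z.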